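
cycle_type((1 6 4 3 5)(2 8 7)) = 3.5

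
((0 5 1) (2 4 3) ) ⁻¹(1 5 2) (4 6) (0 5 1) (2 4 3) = (0 1 4) (3 6) 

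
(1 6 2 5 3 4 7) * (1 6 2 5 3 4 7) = (1 2 3 7 6 5 4)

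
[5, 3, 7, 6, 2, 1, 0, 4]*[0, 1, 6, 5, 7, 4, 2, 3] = [4, 5, 3, 2, 6, 1, 0, 7]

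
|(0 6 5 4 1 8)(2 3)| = 6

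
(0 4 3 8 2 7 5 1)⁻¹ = (0 1 5 7 2 8 3 4)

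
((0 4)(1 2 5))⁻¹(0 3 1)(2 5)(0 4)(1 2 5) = (1 5)(2 4 3)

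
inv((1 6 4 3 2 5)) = (1 5 2 3 4 6)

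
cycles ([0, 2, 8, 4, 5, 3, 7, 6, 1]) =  (1 2 8) (3 4 5) (6 7) 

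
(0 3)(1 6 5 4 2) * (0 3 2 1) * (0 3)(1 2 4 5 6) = (0 4 2 3)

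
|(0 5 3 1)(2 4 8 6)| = 4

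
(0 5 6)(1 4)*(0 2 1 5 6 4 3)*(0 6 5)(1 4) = (0 5 1 3 6 2 4)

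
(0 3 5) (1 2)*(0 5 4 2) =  (0 3 4 2 1) 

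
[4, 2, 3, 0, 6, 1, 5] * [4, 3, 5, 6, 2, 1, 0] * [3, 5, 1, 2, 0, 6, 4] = [1, 6, 4, 0, 3, 2, 5]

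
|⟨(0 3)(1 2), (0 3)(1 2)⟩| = 2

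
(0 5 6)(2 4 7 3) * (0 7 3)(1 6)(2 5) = (0 2 4 3 5 1 6 7)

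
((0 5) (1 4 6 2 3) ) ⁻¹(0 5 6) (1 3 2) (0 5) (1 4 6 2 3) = (0 2 5) (1 3 4) 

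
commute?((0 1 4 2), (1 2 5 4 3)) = no:(0 1 4 2)*(1 2 5 4 3) = (0 2)(1 3)(4 5), (1 2 5 4 3)*(0 1 4 2) = (0 1)(2 5)(3 4)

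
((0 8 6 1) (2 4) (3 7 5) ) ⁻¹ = (0 1 6 8) (2 4) (3 5 7) 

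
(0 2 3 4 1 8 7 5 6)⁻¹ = (0 6 5 7 8 1 4 3 2)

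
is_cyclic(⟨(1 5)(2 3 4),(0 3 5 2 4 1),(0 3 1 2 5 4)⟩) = no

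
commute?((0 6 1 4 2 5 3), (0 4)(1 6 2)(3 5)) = no:(0 6 1 4 2 5 3)*(0 4)(1 6 2)(3 5) = (0 2 3 4 1), (0 4)(1 6 2)(3 5)*(0 6 1 4 2 5 3) = (0 2 4 6 5)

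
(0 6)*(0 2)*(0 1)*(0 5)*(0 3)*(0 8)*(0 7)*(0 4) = (0 6 2 1 5 3 8 7 4)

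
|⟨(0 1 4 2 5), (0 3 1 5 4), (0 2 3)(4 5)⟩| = 720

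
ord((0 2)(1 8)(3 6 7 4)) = 4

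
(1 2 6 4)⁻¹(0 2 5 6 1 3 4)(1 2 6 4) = (0 6 5 4 2 3 1)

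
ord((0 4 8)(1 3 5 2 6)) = 15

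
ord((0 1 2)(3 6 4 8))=12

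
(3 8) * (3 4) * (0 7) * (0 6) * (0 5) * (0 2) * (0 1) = (0 7 6 5 2 1)(3 8 4)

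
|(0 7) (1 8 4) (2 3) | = 6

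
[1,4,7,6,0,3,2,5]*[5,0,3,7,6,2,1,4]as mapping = [0→0,1→6,2→4,3→1,4→5,5→7,6→3,7→2]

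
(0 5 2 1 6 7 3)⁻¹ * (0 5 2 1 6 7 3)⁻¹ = (0 7 1 5 3 6 2)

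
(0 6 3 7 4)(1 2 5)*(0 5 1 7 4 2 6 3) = (0 3 4 5 7 2 1 6)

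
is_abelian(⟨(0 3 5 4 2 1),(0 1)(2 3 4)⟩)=no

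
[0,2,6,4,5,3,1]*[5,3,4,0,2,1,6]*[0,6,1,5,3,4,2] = [4,3,2,1,6,0,5]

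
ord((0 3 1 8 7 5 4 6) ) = 8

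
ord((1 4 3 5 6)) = 5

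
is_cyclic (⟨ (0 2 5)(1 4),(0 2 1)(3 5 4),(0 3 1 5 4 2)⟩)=no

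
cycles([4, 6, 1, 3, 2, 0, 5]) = (0 4 2 1 6 5)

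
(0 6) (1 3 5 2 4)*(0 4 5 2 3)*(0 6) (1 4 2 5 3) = (1 6 2 3 5) 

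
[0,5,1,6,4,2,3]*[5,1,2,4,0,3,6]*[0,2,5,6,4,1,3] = [1,6,2,3,0,5,4]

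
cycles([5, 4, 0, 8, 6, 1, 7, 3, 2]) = (0 5 1 4 6 7 3 8 2)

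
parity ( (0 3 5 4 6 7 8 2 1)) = even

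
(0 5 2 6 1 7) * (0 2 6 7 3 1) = (0 5 6)(1 3)(2 7)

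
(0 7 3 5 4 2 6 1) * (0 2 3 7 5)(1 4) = (0 5 1 2 6 4 3)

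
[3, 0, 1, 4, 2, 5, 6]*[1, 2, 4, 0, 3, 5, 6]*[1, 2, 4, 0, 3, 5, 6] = [1, 2, 4, 0, 3, 5, 6]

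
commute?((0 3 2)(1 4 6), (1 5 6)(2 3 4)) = no:(0 3 2)(1 4 6) * (1 5 6)(2 3 4) = (0 4 1 2)(5 6), (1 5 6)(2 3 4) * (0 3 2)(1 4 6) = (0 3 6 4)(1 5)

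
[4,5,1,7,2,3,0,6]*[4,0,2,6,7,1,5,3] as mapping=[0→7,1→1,2→0,3→3,4→2,5→6,6→4,7→5] 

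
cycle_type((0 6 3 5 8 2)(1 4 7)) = 3.6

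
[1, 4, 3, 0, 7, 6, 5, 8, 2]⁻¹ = [3, 0, 8, 2, 1, 6, 5, 4, 7]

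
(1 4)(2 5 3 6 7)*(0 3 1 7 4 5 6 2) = (0 3 2 6 4 7)(1 5)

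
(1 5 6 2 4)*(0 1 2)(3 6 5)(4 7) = (0 1 3 6)(2 7 4)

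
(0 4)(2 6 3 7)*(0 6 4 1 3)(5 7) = (0 1 3 5 7 2 4 6)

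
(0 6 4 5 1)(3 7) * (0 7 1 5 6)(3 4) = (1 7 4 6 3)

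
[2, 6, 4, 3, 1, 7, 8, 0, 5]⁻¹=[7, 4, 0, 3, 2, 8, 1, 5, 6]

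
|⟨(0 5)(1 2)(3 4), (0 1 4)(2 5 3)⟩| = 6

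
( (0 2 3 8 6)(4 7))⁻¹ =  (0 6 8 3 2)(4 7)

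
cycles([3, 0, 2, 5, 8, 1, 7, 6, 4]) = (0 3 5 1)(4 8)(6 7)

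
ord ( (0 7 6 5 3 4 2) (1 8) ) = 14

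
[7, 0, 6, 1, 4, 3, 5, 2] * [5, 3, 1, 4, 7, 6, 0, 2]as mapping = [0→2, 1→5, 2→0, 3→3, 4→7, 5→4, 6→6, 7→1]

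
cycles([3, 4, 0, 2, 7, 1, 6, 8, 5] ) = (0 3 2)(1 4 7 8 5)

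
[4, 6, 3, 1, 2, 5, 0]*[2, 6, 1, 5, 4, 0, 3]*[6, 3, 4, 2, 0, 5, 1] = [0, 2, 5, 1, 3, 6, 4]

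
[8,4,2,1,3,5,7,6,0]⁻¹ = [8,3,2,4,1,5,7,6,0]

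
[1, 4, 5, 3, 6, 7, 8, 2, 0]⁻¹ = [8, 0, 7, 3, 1, 2, 4, 5, 6]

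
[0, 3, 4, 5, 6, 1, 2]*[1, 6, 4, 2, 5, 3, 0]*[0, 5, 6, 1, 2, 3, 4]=[5, 6, 3, 1, 0, 4, 2]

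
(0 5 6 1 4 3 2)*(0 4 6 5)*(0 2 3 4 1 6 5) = (0 2 1 5)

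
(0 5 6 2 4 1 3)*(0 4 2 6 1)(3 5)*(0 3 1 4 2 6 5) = (0 1)(2 6 5 4 3)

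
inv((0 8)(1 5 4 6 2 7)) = (0 8)(1 7 2 6 4 5)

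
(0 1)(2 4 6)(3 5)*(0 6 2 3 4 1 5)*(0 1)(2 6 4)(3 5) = (0 3 1 4 6 5 2)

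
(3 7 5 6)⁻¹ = (3 6 5 7)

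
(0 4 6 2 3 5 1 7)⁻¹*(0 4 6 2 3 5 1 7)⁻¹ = (0 1 3 6)(2 4 7 5)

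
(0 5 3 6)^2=(0 3)(5 6)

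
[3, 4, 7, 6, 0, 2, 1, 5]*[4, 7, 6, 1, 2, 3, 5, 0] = [1, 2, 0, 5, 4, 6, 7, 3]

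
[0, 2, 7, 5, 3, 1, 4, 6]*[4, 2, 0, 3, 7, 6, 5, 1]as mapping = [0→4, 1→0, 2→1, 3→6, 4→3, 5→2, 6→7, 7→5]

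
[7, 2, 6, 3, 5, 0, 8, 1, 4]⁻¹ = [5, 7, 1, 3, 8, 4, 2, 0, 6]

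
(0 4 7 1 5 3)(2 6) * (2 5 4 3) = (0 3)(1 4 7)(2 6 5)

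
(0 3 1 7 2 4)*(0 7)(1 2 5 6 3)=(0 1)(2 4 7 5 6 3)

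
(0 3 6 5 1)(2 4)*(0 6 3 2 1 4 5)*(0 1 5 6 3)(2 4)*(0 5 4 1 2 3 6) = (0 1 6 2)(3 5)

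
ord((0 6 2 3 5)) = 5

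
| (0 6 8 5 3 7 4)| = 7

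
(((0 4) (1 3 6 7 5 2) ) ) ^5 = (0 4) (1 2 5 7 6 3) 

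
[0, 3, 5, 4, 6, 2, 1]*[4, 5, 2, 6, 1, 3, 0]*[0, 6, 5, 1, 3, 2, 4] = [3, 4, 1, 6, 0, 5, 2]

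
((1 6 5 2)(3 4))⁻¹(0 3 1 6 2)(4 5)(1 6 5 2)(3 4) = (0 4 6 5 1)(2 3)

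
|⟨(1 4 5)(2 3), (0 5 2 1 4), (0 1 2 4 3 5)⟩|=720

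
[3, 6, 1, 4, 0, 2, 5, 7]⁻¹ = [4, 2, 5, 0, 3, 6, 1, 7]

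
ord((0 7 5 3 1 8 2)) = 7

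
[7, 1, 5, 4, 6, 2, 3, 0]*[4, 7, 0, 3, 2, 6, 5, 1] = [1, 7, 6, 2, 5, 0, 3, 4]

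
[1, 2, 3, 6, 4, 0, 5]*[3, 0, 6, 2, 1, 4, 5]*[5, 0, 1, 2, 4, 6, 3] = [5, 3, 1, 6, 0, 2, 4]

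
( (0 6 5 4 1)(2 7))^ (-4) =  (0 6 5 4 1)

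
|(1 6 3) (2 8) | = 6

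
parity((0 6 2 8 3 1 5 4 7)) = even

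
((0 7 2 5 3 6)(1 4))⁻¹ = (0 6 3 5 2 7)(1 4)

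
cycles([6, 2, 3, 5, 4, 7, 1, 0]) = (0 6 1 2 3 5 7)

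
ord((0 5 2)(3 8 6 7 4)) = 15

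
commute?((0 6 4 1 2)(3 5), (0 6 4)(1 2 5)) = no:(0 6 4 1 2)(3 5) * (0 6 4)(1 2 5) = (0 4 2 6)(1 5 3), (0 6 4)(1 2 5) * (0 6 4 1 2)(3 5) = (0 4 6 1)(2 3 5)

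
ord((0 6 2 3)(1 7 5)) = 12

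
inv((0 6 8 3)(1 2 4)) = (0 3 8 6)(1 4 2)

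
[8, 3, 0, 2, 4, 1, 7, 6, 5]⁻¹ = [2, 5, 3, 1, 4, 8, 7, 6, 0]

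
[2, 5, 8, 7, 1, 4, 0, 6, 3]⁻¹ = [6, 4, 0, 8, 5, 1, 7, 3, 2]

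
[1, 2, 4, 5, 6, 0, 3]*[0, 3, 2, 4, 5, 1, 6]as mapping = [0→3, 1→2, 2→5, 3→1, 4→6, 5→0, 6→4]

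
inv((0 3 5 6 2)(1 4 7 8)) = (0 2 6 5 3)(1 8 7 4)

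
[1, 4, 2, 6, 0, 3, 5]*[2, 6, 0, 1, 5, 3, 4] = [6, 5, 0, 4, 2, 1, 3]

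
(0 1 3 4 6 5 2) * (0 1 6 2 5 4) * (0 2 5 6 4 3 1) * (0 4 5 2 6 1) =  (0 5 1)(2 4)(3 6)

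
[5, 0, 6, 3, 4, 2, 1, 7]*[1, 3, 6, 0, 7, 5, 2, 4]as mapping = [0→5, 1→1, 2→2, 3→0, 4→7, 5→6, 6→3, 7→4]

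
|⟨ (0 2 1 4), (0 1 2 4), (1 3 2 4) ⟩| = 120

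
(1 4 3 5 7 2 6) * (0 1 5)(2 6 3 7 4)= (0 1 2 3)(4 7 6 5)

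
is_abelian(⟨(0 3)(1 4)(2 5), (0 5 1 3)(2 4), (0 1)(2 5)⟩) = no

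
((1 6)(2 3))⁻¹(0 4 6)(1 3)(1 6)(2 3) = (0 4 1)(2 6)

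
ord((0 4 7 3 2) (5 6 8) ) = 15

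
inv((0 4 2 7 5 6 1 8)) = (0 8 1 6 5 7 2 4)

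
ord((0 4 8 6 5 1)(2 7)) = 6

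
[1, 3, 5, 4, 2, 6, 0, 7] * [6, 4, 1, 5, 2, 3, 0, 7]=[4, 5, 3, 2, 1, 0, 6, 7]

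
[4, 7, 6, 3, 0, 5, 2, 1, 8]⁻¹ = [4, 7, 6, 3, 0, 5, 2, 1, 8]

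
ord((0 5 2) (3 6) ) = 6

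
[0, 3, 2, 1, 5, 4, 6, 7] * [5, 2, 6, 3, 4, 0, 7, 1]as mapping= [0→5, 1→3, 2→6, 3→2, 4→0, 5→4, 6→7, 7→1]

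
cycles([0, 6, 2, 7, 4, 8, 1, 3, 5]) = (1 6)(3 7)(5 8)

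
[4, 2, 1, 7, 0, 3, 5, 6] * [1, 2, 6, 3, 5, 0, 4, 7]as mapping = [0→5, 1→6, 2→2, 3→7, 4→1, 5→3, 6→0, 7→4]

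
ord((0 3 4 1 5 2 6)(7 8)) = 14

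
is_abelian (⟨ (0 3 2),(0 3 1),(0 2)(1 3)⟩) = no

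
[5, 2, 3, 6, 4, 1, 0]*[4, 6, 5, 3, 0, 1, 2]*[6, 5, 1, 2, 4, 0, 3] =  [5, 0, 2, 1, 6, 3, 4]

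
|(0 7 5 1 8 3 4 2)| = 8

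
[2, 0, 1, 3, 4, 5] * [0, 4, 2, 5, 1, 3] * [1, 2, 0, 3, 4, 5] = [0, 1, 4, 5, 2, 3]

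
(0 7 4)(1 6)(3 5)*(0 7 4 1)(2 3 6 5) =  (0 4 7 1 5 6)(2 3)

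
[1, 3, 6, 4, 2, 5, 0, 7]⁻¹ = [6, 0, 4, 1, 3, 5, 2, 7]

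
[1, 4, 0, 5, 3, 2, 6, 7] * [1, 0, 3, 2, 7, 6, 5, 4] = [0, 7, 1, 6, 2, 3, 5, 4] 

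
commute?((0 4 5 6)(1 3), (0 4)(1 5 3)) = no:(0 4 5 6)(1 3) * (0 4)(1 5 3) = (3 5 6 4), (0 4)(1 5 3) * (0 4 5 6)(1 3) = (0 5 1 6)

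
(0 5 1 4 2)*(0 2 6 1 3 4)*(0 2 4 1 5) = (1 2 4 6 5 3)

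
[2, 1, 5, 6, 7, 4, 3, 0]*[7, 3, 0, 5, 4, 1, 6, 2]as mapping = [0→0, 1→3, 2→1, 3→6, 4→2, 5→4, 6→5, 7→7]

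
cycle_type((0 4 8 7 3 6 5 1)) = 8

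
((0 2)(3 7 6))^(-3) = (0 2)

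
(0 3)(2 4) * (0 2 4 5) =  (0 3 2 5)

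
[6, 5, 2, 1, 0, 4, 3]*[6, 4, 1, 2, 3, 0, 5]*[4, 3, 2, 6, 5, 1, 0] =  [1, 4, 3, 5, 0, 6, 2] 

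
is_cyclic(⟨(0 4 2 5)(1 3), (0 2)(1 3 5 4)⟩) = no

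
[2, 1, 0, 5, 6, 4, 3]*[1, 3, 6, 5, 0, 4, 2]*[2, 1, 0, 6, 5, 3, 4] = [4, 6, 1, 5, 0, 2, 3]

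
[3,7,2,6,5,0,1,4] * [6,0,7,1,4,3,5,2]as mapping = [0→1,1→2,2→7,3→5,4→3,5→6,6→0,7→4]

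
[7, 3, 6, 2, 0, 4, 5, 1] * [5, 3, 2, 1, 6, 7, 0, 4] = [4, 1, 0, 2, 5, 6, 7, 3]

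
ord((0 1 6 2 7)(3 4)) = 10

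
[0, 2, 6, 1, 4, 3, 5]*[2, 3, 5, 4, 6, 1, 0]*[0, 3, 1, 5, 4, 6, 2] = [1, 6, 0, 5, 2, 4, 3]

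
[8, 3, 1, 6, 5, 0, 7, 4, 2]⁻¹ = [5, 2, 8, 1, 7, 4, 3, 6, 0]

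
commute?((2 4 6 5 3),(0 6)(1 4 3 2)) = no:(2 4 6 5 3)*(0 6)(1 4 3 2) = (0 6 5 2 3 1 4),(0 6)(1 4 3 2)*(2 4 6 5 3) = (0 5 3 4 2 1 6)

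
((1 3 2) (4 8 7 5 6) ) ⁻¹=(1 2 3) (4 6 5 7 8) 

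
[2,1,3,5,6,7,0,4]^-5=[3,1,5,7,0,4,2,6]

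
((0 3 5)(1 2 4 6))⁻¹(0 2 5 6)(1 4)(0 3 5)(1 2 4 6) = (0 1 3 4)(2 6)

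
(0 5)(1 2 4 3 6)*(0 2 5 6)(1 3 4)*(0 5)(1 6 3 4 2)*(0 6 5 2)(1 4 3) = (0 1 6 3 2 5 4)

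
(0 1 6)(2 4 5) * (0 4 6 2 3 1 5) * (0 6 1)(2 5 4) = (0 4 6 2 1 5 3)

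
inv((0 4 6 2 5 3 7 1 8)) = (0 8 1 7 3 5 2 6 4)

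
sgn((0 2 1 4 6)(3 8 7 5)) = -1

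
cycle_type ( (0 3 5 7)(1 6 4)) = 3.4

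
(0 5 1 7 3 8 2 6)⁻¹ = (0 6 2 8 3 7 1 5)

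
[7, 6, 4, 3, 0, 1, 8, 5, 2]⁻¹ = [4, 5, 8, 3, 2, 7, 1, 0, 6]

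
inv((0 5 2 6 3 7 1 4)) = (0 4 1 7 3 6 2 5)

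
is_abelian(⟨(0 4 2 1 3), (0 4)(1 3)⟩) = no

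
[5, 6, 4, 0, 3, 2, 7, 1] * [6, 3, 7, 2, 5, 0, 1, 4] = [0, 1, 5, 6, 2, 7, 4, 3]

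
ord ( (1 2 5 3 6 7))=6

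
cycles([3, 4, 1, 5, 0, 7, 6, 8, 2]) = (0 3 5 7 8 2 1 4)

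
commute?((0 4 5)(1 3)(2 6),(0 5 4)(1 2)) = no:(0 4 5)(1 3)(2 6)*(0 5 4)(1 2) = (1 3 2 6),(0 5 4)(1 2)*(0 4 5)(1 3)(2 6) = (1 6 2 3)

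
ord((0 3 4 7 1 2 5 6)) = 8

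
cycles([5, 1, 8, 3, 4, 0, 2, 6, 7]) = (0 5)(2 8 7 6)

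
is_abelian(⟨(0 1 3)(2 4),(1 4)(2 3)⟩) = no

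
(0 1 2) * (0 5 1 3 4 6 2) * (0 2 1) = (0 3 4 6 1 2 5)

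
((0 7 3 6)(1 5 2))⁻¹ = (0 6 3 7)(1 2 5)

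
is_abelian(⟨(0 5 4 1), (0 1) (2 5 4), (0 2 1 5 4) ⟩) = no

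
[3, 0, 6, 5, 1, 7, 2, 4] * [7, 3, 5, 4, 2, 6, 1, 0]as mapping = [0→4, 1→7, 2→1, 3→6, 4→3, 5→0, 6→5, 7→2]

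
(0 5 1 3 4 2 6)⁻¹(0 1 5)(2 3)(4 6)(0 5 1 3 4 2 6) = (0 2)(1 5 3)(4 6)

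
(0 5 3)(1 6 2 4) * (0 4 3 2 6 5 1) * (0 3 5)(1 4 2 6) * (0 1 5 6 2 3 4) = (2 6 5)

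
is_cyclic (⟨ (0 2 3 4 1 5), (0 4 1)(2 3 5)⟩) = no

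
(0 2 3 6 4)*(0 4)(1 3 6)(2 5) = (0 5 2 6)(1 3)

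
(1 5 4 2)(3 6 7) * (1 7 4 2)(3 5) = (1 3 6 4)(2 7 5)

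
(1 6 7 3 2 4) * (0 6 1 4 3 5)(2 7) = (0 6 2 3 7 5)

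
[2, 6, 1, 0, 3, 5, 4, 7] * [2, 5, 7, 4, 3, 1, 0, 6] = [7, 0, 5, 2, 4, 1, 3, 6]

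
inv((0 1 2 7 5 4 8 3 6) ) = (0 6 3 8 4 5 7 2 1) 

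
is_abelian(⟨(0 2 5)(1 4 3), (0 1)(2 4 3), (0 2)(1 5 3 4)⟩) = no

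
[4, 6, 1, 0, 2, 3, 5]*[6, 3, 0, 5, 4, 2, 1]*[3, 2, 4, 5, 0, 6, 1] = [0, 2, 5, 1, 3, 6, 4]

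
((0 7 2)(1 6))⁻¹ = (0 2 7)(1 6)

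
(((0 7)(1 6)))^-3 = (0 7)(1 6)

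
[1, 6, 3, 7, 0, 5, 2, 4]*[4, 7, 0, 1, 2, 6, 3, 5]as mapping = [0→7, 1→3, 2→1, 3→5, 4→4, 5→6, 6→0, 7→2]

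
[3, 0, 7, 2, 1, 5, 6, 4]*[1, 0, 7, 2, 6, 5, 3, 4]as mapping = [0→2, 1→1, 2→4, 3→7, 4→0, 5→5, 6→3, 7→6]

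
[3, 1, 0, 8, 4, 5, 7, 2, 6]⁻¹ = [2, 1, 7, 0, 4, 5, 8, 6, 3]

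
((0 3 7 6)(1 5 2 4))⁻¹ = (0 6 7 3)(1 4 2 5)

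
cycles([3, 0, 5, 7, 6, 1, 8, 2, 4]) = (0 3 7 2 5 1)(4 6 8)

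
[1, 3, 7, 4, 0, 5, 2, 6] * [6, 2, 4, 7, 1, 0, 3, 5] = [2, 7, 5, 1, 6, 0, 4, 3]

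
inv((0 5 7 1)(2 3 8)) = (0 1 7 5)(2 8 3)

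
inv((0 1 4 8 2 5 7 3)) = (0 3 7 5 2 8 4 1)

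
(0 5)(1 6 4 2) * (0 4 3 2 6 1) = (0 5 4 6 3 2)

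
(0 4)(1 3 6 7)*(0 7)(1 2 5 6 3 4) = (0 1 4 7 2 5 6)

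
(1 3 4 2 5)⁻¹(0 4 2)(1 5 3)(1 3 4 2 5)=(0 2 5)(1 4 3)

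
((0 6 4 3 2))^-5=()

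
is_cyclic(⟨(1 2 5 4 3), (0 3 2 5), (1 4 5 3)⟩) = no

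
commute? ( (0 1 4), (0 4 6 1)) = no: (0 1 4) * (0 4 6 1) = (1 6), (0 4 6 1) * (0 1 4) = (4 6)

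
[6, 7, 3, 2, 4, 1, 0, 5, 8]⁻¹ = [6, 5, 3, 2, 4, 7, 0, 1, 8]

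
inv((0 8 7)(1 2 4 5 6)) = (0 7 8)(1 6 5 4 2)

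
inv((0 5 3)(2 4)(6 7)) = (0 3 5)(2 4)(6 7)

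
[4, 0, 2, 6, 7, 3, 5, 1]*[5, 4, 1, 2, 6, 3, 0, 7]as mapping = [0→6, 1→5, 2→1, 3→0, 4→7, 5→2, 6→3, 7→4]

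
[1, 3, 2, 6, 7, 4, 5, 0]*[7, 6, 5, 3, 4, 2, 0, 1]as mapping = [0→6, 1→3, 2→5, 3→0, 4→1, 5→4, 6→2, 7→7]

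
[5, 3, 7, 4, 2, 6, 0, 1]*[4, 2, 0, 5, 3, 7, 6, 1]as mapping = [0→7, 1→5, 2→1, 3→3, 4→0, 5→6, 6→4, 7→2]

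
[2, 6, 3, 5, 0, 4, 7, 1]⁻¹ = [4, 7, 0, 2, 5, 3, 1, 6]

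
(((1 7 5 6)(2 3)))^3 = (1 6 5 7)(2 3)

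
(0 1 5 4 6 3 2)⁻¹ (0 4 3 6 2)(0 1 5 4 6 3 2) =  (0 1 6 2 3)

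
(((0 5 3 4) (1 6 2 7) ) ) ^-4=() 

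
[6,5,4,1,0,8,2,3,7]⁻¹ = [4,3,6,7,2,1,0,8,5]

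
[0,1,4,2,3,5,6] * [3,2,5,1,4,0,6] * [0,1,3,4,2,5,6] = [4,3,2,5,1,0,6]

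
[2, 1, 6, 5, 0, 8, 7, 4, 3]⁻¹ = [4, 1, 0, 8, 7, 3, 2, 6, 5]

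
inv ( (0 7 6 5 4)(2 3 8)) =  (0 4 5 6 7)(2 8 3)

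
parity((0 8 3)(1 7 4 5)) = odd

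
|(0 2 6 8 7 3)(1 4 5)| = 6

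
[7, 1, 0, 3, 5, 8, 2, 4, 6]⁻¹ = [2, 1, 6, 3, 7, 4, 8, 0, 5]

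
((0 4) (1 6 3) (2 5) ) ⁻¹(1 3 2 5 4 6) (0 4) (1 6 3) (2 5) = (0 3 6 1 5 2) 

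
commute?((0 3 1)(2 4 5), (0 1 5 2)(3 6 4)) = no:(0 3 1)(2 4 5)*(0 1 5 2)(3 6 4) = (0 6 4 2 3 5), (0 1 5 2)(3 6 4)*(0 3 1)(2 4 5) = (1 2 3 6 5 4)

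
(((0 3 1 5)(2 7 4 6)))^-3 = (0 3 1 5)(2 7 4 6)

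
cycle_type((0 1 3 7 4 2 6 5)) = 8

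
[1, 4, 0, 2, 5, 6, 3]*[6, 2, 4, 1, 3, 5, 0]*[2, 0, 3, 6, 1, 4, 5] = [3, 6, 5, 1, 4, 2, 0]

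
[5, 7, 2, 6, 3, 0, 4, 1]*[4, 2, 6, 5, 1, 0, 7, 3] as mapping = [0→0, 1→3, 2→6, 3→7, 4→5, 5→4, 6→1, 7→2] 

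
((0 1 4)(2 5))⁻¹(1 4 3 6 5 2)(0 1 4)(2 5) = (0 3 6 2 5 4)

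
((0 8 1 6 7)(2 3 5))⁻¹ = (0 7 6 1 8)(2 5 3)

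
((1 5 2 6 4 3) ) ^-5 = (1 5 2 6 4 3) 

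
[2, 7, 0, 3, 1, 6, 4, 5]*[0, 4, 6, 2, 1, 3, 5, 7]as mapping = [0→6, 1→7, 2→0, 3→2, 4→4, 5→5, 6→1, 7→3]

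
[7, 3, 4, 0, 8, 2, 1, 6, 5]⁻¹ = [3, 6, 5, 1, 2, 8, 7, 0, 4]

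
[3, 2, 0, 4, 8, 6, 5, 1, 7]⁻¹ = [2, 7, 1, 0, 3, 6, 5, 8, 4]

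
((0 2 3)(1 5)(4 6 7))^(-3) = (1 5)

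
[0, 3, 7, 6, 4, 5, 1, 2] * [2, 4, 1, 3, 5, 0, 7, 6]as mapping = [0→2, 1→3, 2→6, 3→7, 4→5, 5→0, 6→4, 7→1]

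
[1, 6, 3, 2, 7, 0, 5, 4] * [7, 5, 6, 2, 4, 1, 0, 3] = [5, 0, 2, 6, 3, 7, 1, 4]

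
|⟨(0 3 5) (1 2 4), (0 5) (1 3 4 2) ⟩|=360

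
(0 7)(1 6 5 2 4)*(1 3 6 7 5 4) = (0 5 2 1 7)(3 6 4)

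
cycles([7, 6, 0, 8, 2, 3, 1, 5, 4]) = (0 7 5 3 8 4 2)(1 6)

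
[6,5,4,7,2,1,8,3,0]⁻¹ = [8,5,4,7,2,1,0,3,6]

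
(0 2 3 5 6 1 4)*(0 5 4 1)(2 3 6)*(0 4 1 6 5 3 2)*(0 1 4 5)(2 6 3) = (0 6 5 1 3 4 2)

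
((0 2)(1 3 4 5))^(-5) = (0 2)(1 5 4 3)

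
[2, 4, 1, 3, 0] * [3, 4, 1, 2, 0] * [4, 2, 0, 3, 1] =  [2, 4, 1, 0, 3]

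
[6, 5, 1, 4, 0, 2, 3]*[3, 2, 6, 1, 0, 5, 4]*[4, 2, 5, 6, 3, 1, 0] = [3, 1, 5, 4, 6, 0, 2]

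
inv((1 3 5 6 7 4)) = (1 4 7 6 5 3)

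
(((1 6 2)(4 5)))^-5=(1 6 2)(4 5)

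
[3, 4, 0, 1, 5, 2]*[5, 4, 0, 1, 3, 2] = [1, 3, 5, 4, 2, 0]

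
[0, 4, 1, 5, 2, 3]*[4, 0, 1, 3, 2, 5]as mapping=[0→4, 1→2, 2→0, 3→5, 4→1, 5→3]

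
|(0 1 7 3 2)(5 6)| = 10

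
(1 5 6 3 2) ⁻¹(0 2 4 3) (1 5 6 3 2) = (0 1 4 2) 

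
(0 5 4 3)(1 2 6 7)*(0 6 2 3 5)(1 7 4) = (1 3 6 4 5)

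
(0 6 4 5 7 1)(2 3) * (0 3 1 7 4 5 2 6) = (1 3 6 5 4 2)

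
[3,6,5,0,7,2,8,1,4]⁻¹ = [3,7,5,0,8,2,1,4,6]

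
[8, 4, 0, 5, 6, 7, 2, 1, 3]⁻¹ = [2, 7, 6, 8, 1, 3, 4, 5, 0]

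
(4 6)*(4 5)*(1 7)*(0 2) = (0 2)(1 7)(4 6 5)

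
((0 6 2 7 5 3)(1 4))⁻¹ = (0 3 5 7 2 6)(1 4)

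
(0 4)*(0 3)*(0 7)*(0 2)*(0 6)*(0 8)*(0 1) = (0 4 3 7 2 6 8 1)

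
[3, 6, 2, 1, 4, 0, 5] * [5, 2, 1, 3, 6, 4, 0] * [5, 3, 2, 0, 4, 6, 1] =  [0, 5, 3, 2, 1, 6, 4]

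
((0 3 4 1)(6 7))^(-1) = (0 1 4 3)(6 7)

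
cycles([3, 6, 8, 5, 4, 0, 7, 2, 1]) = (0 3 5)(1 6 7 2 8)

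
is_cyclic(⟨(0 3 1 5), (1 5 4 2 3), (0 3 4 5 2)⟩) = no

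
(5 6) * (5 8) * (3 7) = (3 7) (5 6 8) 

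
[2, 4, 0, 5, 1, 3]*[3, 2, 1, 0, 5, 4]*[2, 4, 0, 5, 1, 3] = [4, 3, 5, 1, 0, 2]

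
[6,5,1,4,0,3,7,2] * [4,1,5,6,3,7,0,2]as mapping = [0→0,1→7,2→1,3→3,4→4,5→6,6→2,7→5]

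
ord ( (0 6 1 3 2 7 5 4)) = 8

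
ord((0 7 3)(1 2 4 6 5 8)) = 6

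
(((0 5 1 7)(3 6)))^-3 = (0 5 1 7)(3 6)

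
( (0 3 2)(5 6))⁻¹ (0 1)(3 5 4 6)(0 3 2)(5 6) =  (1 3)(2 6 4 5)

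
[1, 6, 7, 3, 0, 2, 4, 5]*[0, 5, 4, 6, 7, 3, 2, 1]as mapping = [0→5, 1→2, 2→1, 3→6, 4→0, 5→4, 6→7, 7→3]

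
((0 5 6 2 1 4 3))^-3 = (0 1 5 4 6 3 2)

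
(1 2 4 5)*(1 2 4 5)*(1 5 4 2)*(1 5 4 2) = ()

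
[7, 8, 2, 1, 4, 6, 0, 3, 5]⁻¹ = [6, 3, 2, 7, 4, 8, 5, 0, 1]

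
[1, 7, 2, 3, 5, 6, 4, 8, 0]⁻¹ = [8, 0, 2, 3, 6, 4, 5, 1, 7]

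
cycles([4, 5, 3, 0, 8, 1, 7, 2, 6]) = (0 4 8 6 7 2 3)(1 5)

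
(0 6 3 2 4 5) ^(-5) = (0 6 3 2 4 5) 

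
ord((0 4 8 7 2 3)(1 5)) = 6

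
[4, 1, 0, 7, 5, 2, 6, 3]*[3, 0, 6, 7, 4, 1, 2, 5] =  [4, 0, 3, 5, 1, 6, 2, 7]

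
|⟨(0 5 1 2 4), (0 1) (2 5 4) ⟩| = 120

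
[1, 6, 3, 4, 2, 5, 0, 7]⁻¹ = [6, 0, 4, 2, 3, 5, 1, 7]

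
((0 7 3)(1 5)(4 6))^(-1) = (0 3 7)(1 5)(4 6)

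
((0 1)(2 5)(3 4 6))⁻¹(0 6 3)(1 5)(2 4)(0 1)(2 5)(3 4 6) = (0 2)(1 3 4)(5 6)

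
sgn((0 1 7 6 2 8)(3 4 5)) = -1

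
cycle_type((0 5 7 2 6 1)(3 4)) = 2.6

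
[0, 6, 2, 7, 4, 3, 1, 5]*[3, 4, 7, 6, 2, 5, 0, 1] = [3, 0, 7, 1, 2, 6, 4, 5]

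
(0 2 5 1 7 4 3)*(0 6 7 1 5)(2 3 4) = (0 3 6 7 2)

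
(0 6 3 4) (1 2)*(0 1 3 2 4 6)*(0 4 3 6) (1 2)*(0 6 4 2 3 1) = (0 2 4 3 6) 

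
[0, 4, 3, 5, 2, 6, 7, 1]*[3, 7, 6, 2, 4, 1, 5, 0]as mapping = [0→3, 1→4, 2→2, 3→1, 4→6, 5→5, 6→0, 7→7]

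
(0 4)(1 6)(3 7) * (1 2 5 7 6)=(0 4)(2 5 7 3 6)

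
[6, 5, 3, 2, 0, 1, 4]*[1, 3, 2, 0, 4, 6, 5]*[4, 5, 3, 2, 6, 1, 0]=[1, 0, 4, 3, 5, 2, 6]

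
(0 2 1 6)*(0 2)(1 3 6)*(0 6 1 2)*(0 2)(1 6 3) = (0 3 6 2 1)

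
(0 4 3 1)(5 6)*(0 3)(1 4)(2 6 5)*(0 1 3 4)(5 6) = (0 3)(1 4)(2 5 6)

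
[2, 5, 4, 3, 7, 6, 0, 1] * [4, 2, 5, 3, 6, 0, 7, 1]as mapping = [0→5, 1→0, 2→6, 3→3, 4→1, 5→7, 6→4, 7→2]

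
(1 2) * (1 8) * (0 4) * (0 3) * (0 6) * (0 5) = (0 4 3 6 5)(1 2 8)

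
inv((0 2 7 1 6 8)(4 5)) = (0 8 6 1 7 2)(4 5)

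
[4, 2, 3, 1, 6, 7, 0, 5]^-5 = [4, 2, 3, 1, 6, 7, 0, 5]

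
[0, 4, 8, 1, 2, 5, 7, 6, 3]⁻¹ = [0, 3, 4, 8, 1, 5, 7, 6, 2]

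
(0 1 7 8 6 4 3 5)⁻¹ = (0 5 3 4 6 8 7 1)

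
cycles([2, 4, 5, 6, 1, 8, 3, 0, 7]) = (0 2 5 8 7)(1 4)(3 6)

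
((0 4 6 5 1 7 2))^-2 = (0 7 5 4 2 1 6)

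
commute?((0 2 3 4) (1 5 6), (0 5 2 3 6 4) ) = no:(0 2 3 4) (1 5 6)*(0 5 2 3 6 4) = (0 3) (1 2 6) (4 5), (0 5 2 3 6 4)*(0 2 3 4) (1 5 6) = (0 6) (1 5 3) (2 4) 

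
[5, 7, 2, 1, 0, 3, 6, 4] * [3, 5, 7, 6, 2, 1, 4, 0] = [1, 0, 7, 5, 3, 6, 4, 2]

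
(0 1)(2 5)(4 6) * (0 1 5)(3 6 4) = (0 5 2)(3 6)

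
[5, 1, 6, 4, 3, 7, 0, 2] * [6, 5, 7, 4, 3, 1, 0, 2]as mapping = [0→1, 1→5, 2→0, 3→3, 4→4, 5→2, 6→6, 7→7]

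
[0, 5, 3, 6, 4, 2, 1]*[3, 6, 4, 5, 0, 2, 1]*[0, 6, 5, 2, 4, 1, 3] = [2, 5, 1, 6, 0, 4, 3] 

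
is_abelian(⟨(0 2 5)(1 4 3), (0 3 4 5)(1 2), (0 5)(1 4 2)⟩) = no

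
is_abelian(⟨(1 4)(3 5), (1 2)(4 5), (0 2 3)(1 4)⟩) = no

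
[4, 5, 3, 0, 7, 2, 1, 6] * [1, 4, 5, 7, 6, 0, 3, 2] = [6, 0, 7, 1, 2, 5, 4, 3]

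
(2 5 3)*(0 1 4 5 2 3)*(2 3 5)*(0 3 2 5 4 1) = (3 4 5)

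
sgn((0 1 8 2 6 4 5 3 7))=1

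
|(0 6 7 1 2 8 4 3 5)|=9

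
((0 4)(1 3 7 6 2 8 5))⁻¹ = (0 4)(1 5 8 2 6 7 3)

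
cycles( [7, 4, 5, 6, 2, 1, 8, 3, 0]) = (0 7 3 6 8)(1 4 2 5)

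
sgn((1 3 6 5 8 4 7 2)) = -1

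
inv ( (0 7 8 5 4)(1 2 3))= (0 4 5 8 7)(1 3 2)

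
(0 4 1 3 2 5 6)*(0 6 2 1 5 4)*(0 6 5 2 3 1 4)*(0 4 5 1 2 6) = (1 2 4 6) (3 5) 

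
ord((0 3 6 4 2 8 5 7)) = 8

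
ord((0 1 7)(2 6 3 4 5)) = 15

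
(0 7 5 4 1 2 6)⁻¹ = (0 6 2 1 4 5 7)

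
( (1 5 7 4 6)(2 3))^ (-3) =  (1 7 6 5 4)(2 3)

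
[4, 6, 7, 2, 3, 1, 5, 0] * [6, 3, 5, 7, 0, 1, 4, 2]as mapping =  [0→0, 1→4, 2→2, 3→5, 4→7, 5→3, 6→1, 7→6]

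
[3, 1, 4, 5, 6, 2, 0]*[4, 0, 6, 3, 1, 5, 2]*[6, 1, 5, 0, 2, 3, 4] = [0, 6, 1, 3, 5, 4, 2]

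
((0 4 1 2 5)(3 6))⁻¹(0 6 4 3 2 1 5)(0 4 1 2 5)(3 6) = (0 4 3 1 6 5 2)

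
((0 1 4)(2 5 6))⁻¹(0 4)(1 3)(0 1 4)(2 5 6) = (0 1)(3 4)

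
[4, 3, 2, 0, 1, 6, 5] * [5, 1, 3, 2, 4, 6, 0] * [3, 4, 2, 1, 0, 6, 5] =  [0, 2, 1, 6, 4, 3, 5]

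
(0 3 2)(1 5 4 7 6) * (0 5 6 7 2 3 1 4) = (0 1 6 4 2 5)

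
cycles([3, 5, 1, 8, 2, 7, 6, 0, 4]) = (0 3 8 4 2 1 5 7)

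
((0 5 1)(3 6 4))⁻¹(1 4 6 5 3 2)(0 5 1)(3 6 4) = (0 3 4 1 6 2)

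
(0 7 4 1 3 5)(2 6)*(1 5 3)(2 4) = (0 7 2 6 4 5)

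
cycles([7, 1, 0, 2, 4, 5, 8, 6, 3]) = (0 7 6 8 3 2)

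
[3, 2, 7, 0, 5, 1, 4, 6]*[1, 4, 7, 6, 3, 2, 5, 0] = [6, 7, 0, 1, 2, 4, 3, 5]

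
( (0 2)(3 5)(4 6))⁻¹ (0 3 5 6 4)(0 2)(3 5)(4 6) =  (2 5 3 4 6)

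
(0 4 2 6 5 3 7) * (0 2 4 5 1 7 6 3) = (0 5)(1 7 2 3 6)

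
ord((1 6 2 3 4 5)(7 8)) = 6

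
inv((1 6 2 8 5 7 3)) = (1 3 7 5 8 2 6)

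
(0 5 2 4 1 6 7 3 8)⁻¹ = (0 8 3 7 6 1 4 2 5)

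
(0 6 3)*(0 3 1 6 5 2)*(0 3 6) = (0 5 2 3 6 1)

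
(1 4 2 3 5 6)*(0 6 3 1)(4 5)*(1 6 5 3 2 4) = (0 5 2 6)(1 3)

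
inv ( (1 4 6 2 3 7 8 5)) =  (1 5 8 7 3 2 6 4)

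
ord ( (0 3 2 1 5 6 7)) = 7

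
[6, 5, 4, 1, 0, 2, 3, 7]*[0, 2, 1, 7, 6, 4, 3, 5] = [3, 4, 6, 2, 0, 1, 7, 5]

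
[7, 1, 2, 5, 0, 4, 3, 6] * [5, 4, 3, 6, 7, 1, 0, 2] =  [2, 4, 3, 1, 5, 7, 6, 0]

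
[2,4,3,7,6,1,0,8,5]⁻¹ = [6,5,0,2,1,8,4,3,7]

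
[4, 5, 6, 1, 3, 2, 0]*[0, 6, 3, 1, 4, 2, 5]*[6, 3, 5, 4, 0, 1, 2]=[0, 5, 1, 2, 3, 4, 6]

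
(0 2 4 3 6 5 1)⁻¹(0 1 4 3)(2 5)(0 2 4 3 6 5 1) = (0 3 6 2)(1 4)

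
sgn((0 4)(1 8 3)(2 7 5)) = -1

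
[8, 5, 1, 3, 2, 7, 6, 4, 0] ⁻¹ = [8, 2, 4, 3, 7, 1, 6, 5, 0] 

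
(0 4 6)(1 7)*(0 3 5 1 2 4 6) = (0 6 3 5 1 7 2 4)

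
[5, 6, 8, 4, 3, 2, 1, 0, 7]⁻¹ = [7, 6, 5, 4, 3, 0, 1, 8, 2]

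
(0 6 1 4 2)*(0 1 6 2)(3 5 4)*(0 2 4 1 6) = (0 4 2 6)(1 3 5)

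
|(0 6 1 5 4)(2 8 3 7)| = 20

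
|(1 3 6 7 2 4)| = 6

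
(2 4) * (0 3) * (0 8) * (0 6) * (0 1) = (0 3 8 6 1)(2 4)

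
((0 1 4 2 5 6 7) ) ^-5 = (0 4 5 7 1 2 6) 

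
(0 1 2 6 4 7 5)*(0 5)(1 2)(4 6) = (0 2 4 7)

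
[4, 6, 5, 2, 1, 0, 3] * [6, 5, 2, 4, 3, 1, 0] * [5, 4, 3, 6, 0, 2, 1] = [6, 5, 4, 3, 2, 1, 0]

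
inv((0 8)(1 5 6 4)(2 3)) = (0 8)(1 4 6 5)(2 3)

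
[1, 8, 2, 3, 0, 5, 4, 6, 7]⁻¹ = [4, 0, 2, 3, 6, 5, 7, 8, 1]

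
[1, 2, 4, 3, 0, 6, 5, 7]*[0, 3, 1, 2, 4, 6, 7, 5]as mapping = [0→3, 1→1, 2→4, 3→2, 4→0, 5→7, 6→6, 7→5]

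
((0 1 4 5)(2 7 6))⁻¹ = (0 5 4 1)(2 6 7)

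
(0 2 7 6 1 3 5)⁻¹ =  (0 5 3 1 6 7 2)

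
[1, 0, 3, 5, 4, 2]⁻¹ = [1, 0, 5, 2, 4, 3]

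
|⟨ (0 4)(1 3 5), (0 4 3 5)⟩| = 120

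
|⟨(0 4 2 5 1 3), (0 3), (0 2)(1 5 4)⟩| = 720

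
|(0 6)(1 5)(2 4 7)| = 6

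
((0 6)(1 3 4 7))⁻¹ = (0 6)(1 7 4 3)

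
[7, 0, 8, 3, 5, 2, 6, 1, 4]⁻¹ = [1, 7, 5, 3, 8, 4, 6, 0, 2]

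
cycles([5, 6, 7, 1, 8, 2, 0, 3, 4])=(0 5 2 7 3 1 6)(4 8)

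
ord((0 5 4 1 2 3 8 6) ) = 8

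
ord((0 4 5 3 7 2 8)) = 7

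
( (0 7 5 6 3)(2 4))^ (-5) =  (2 4)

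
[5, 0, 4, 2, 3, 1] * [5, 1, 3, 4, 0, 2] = [2, 5, 0, 3, 4, 1]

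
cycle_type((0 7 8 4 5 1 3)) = 7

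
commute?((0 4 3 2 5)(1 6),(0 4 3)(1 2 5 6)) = no:(0 4 3 2 5)(1 6) * (0 4 3)(1 2 5 6) = (0 3 5 4)(2 6),(0 4 3)(1 2 5 6) * (0 4 3 2 5)(1 6) = (0 3 4 2)(1 5)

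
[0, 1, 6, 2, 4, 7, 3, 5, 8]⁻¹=[0, 1, 3, 6, 4, 7, 2, 5, 8]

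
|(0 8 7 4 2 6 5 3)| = 8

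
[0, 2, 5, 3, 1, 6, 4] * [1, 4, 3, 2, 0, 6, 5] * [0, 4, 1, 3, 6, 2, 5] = [4, 3, 5, 1, 6, 2, 0]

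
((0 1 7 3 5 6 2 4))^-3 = (0 6 7 4 5 1 2 3)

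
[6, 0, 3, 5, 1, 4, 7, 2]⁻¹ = [1, 4, 7, 2, 5, 3, 0, 6]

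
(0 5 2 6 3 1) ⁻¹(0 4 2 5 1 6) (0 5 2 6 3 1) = (0 3 5 4 6 2) 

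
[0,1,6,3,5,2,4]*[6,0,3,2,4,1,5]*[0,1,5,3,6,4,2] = [2,0,4,5,1,3,6] 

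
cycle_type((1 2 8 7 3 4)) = 6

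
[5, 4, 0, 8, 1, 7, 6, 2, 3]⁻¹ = [2, 4, 7, 8, 1, 0, 6, 5, 3]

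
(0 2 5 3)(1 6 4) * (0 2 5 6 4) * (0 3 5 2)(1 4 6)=(0 2 1 6 3)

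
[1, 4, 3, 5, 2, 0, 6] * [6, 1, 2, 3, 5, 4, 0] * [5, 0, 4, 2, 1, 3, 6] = [0, 3, 2, 1, 4, 6, 5]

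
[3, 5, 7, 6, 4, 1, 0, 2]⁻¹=[6, 5, 7, 0, 4, 1, 3, 2]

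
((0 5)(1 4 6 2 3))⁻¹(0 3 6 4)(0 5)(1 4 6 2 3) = (1 2 6 5)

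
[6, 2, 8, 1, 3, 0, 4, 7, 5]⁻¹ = [5, 3, 1, 4, 6, 8, 0, 7, 2]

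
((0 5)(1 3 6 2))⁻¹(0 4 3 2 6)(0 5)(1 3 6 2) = (1 2 5 4 6)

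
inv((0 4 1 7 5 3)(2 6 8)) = (0 3 5 7 1 4)(2 8 6)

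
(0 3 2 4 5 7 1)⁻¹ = (0 1 7 5 4 2 3)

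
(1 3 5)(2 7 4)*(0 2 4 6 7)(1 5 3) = (0 2)(6 7)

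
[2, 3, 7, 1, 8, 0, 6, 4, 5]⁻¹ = [5, 3, 0, 1, 7, 8, 6, 2, 4]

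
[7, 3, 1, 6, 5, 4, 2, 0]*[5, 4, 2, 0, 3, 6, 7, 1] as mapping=[0→1, 1→0, 2→4, 3→7, 4→6, 5→3, 6→2, 7→5] 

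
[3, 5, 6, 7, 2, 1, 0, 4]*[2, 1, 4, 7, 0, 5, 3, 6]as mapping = [0→7, 1→5, 2→3, 3→6, 4→4, 5→1, 6→2, 7→0]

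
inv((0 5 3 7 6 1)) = (0 1 6 7 3 5)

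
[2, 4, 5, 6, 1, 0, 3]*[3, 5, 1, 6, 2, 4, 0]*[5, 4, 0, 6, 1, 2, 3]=[4, 0, 1, 5, 2, 6, 3]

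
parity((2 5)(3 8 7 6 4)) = odd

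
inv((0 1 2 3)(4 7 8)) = (0 3 2 1)(4 8 7)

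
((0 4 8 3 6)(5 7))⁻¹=(0 6 3 8 4)(5 7)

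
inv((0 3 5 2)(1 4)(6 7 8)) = (0 2 5 3)(1 4)(6 8 7)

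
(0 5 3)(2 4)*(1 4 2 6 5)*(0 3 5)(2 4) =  (0 1 2 4 6)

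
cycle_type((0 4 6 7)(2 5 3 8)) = 4^2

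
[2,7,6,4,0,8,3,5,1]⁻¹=[4,8,0,6,3,7,2,1,5]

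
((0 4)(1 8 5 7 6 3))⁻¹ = (0 4)(1 3 6 7 5 8)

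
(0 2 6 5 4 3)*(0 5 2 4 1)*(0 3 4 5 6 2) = (0 5 1 3 6)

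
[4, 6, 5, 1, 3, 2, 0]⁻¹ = [6, 3, 5, 4, 0, 2, 1]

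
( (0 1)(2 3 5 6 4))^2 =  (2 5 4 3 6)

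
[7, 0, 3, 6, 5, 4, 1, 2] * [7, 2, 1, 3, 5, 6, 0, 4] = [4, 7, 3, 0, 6, 5, 2, 1]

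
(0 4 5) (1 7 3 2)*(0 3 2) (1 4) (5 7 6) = (0 1 6 5 3) (2 4 7) 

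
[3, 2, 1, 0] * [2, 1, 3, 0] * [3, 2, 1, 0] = [3, 0, 2, 1]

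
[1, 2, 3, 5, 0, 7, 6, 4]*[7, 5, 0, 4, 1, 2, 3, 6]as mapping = [0→5, 1→0, 2→4, 3→2, 4→7, 5→6, 6→3, 7→1]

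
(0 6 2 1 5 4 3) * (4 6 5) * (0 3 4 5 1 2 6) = (0 1 5)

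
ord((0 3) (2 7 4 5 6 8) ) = 6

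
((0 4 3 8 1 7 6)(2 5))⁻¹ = (0 6 7 1 8 3 4)(2 5)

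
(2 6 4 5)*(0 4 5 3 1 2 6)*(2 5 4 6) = (0 6 4 3 1 5 2) 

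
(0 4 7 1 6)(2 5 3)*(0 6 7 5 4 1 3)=(0 1 7 3 2 4 5)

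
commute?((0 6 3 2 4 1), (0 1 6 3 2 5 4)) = no:(0 6 3 2 4 1)*(0 1 6 3 2 5 4) = (0 3 5 4 6 2), (0 1 6 3 2 5 4)*(0 6 3 2 4 1) = (1 3 4 6 2 5)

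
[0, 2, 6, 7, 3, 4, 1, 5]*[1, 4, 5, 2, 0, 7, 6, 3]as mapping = [0→1, 1→5, 2→6, 3→3, 4→2, 5→0, 6→4, 7→7]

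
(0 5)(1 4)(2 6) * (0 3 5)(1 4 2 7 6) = (1 2)(3 5)(6 7)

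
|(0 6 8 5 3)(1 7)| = 10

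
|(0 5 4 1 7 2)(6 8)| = 6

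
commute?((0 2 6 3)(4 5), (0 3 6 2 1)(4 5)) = no:(0 2 6 3)(4 5) * (0 3 6 2 1)(4 5) = (0 1), (0 3 6 2 1)(4 5) * (0 2 6 3)(4 5) = (1 2)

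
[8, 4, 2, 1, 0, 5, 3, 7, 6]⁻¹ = [4, 3, 2, 6, 1, 5, 8, 7, 0]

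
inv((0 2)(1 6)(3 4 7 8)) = (0 2)(1 6)(3 8 7 4)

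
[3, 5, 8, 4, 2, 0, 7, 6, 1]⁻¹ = [5, 8, 4, 0, 3, 1, 7, 6, 2]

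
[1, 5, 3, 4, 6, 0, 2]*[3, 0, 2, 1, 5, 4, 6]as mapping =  [0→0, 1→4, 2→1, 3→5, 4→6, 5→3, 6→2]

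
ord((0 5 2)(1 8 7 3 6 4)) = 6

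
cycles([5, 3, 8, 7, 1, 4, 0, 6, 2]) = (0 5 4 1 3 7 6) (2 8) 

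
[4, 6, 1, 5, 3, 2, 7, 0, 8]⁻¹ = [7, 2, 5, 4, 0, 3, 1, 6, 8]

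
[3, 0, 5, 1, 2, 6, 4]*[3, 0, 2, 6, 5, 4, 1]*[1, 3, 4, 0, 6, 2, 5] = [5, 0, 6, 1, 4, 3, 2]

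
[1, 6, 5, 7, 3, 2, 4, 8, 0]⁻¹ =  [8, 0, 5, 4, 6, 2, 1, 3, 7]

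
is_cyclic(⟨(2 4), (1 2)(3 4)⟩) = no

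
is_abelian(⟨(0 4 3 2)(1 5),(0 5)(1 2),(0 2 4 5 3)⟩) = no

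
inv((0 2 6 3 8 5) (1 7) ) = (0 5 8 3 6 2) (1 7) 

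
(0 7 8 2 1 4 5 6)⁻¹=(0 6 5 4 1 2 8 7)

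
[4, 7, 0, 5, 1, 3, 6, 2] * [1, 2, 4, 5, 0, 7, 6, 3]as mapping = [0→0, 1→3, 2→1, 3→7, 4→2, 5→5, 6→6, 7→4]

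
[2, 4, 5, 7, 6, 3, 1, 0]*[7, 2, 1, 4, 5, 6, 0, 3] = [1, 5, 6, 3, 0, 4, 2, 7]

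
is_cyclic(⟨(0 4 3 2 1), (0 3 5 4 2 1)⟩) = no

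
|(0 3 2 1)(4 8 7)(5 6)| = 12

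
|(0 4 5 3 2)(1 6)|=10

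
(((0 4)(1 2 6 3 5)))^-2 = (1 3 2 5 6)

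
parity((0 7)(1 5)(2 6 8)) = even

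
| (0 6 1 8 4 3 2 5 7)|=9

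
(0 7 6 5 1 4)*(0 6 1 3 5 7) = (1 4 6 7)(3 5)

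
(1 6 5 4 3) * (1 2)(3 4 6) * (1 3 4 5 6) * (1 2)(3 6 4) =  (1 3)(2 6 4 5)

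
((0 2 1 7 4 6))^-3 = (0 7)(1 6)(2 4)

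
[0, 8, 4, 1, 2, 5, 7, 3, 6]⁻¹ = [0, 3, 4, 7, 2, 5, 8, 6, 1]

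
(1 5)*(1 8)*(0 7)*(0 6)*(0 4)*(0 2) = (0 7 6 4 2)(1 5 8)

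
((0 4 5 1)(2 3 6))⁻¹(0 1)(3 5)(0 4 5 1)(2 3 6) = (0 4)(1 6)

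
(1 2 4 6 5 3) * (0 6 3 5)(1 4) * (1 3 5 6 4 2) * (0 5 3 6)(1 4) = (0 1 4 3 2 6 5)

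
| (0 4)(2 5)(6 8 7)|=6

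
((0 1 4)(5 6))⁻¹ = (0 4 1)(5 6)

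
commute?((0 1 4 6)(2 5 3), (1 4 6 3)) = no:(0 1 4 6)(2 5 3)*(1 4 6 3) = (0 4 3 2 5 1 6), (1 4 6 3)*(0 1 4 6)(2 5 3) = (0 1 6 2 5 3 4)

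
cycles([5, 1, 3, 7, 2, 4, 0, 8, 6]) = (0 5 4 2 3 7 8 6)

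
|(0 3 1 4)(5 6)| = 4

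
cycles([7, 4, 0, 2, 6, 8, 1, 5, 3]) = (0 7 5 8 3 2) (1 4 6) 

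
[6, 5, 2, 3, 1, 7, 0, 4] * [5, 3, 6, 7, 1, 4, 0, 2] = [0, 4, 6, 7, 3, 2, 5, 1]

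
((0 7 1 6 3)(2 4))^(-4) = (0 7 1 6 3)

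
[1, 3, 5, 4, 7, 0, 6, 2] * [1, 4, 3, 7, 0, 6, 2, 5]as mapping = [0→4, 1→7, 2→6, 3→0, 4→5, 5→1, 6→2, 7→3]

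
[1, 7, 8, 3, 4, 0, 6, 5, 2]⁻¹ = [5, 0, 8, 3, 4, 7, 6, 1, 2]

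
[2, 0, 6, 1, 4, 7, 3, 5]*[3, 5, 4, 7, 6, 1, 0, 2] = [4, 3, 0, 5, 6, 2, 7, 1]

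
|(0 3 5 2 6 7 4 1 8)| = 9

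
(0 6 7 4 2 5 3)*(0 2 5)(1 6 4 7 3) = (0 4 5 1 6 3 2)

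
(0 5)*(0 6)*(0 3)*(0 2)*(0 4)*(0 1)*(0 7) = (0 5 6 3 2 4 1 7)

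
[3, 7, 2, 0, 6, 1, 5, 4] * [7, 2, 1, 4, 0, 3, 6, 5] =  [4, 5, 1, 7, 6, 2, 3, 0]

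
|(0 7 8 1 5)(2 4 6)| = 15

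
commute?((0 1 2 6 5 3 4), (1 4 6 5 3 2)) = no:(0 1 2 6 5 3 4)*(1 4 6 5 3 2) = (0 4)(2 5)(3 6), (1 4 6 5 3 2)*(0 1 2 6 5 3 4) = (0 1)(3 6)(4 5)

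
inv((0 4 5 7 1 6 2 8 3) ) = (0 3 8 2 6 1 7 5 4) 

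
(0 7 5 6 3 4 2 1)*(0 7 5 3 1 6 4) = (0 5 4 2 6 1 7 3)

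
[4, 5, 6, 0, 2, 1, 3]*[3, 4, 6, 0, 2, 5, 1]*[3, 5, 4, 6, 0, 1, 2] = [4, 1, 5, 6, 2, 0, 3]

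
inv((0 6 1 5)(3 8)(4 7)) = (0 5 1 6)(3 8)(4 7)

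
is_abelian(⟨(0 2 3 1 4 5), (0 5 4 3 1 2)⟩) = no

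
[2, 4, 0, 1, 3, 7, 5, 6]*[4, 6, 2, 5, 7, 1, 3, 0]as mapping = [0→2, 1→7, 2→4, 3→6, 4→5, 5→0, 6→1, 7→3]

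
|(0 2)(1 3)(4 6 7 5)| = 4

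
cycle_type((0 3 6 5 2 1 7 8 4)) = 9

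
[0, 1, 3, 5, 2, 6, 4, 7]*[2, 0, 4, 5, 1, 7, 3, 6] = [2, 0, 5, 7, 4, 3, 1, 6]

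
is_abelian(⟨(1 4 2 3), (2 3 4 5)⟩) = no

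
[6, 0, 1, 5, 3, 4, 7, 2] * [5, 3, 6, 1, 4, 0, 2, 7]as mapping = [0→2, 1→5, 2→3, 3→0, 4→1, 5→4, 6→7, 7→6]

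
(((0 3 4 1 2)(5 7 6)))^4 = (0 2 1 4 3)(5 7 6)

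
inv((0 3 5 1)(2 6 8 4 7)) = (0 1 5 3)(2 7 4 8 6)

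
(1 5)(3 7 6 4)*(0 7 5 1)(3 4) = (0 7 6 3 5)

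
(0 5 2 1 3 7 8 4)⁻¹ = (0 4 8 7 3 1 2 5)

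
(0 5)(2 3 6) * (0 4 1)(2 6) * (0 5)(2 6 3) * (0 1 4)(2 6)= (0 1 5)(2 6 3)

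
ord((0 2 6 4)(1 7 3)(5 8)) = 12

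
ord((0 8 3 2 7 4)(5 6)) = 6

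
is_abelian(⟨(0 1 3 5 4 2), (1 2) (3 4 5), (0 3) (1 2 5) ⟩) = no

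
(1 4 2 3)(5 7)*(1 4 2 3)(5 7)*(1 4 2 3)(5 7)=(1 3 2 4)(5 7)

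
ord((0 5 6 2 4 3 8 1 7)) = 9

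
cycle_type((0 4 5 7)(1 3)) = 2.4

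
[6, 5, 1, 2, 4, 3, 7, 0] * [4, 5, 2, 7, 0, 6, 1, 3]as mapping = [0→1, 1→6, 2→5, 3→2, 4→0, 5→7, 6→3, 7→4]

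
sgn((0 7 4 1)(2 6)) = 1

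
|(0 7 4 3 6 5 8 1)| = 8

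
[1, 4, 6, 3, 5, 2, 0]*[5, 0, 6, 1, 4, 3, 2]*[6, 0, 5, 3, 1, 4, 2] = [6, 1, 5, 0, 3, 2, 4]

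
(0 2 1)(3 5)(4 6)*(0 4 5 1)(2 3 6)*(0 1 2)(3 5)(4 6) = (0 5 4)(1 6 3 2)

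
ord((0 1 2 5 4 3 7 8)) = 8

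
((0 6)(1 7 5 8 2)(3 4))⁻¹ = (0 6)(1 2 8 5 7)(3 4)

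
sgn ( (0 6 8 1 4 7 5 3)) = -1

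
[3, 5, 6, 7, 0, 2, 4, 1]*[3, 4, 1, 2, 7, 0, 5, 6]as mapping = [0→2, 1→0, 2→5, 3→6, 4→3, 5→1, 6→7, 7→4]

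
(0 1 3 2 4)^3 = (0 2 1 4 3)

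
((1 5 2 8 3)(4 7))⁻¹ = (1 3 8 2 5)(4 7)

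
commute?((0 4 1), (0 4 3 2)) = no:(0 4 1)*(0 4 3 2) = (0 3 2)(1 4), (0 4 3 2)*(0 4 1) = (0 1)(2 4 3)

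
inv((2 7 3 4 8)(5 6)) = (2 8 4 3 7)(5 6)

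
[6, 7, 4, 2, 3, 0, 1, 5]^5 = [0, 1, 3, 4, 2, 5, 6, 7]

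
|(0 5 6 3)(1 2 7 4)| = 4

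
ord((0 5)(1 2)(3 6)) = 2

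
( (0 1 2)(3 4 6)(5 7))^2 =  (0 2 1)(3 6 4)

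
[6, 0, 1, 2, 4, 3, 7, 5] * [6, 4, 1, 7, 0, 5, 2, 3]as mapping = [0→2, 1→6, 2→4, 3→1, 4→0, 5→7, 6→3, 7→5]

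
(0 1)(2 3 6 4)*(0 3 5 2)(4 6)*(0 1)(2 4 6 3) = (1 2 5 4)(3 6)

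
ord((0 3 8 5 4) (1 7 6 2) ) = 20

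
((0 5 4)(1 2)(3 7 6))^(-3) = (1 2)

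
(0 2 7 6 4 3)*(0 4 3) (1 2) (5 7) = (0 1 2 5 7 6 3 4) 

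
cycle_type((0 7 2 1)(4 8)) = 2.4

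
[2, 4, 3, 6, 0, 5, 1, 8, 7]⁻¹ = [4, 6, 0, 2, 1, 5, 3, 8, 7]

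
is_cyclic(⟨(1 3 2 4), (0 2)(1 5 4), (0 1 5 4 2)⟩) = no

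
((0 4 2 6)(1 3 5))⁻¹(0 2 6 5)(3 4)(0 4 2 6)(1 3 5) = (0 1 4 6)(2 5)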